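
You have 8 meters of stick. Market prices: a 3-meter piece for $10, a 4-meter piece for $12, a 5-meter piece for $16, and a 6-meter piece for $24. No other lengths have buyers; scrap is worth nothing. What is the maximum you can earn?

Let best[k] be the best obtainable value from length k. For each k, try every first piece i and keep the best of price[i] + best[k−i].
best[1] = 0
best[2] = 0
best[3] = 10
best[4] = 12
best[5] = 16
best[6] = 24
best[7] = 24
best[8] = 26  (first piece 3, then best[5]=16)
One optimal cutting: 5 + 3 → $26.

26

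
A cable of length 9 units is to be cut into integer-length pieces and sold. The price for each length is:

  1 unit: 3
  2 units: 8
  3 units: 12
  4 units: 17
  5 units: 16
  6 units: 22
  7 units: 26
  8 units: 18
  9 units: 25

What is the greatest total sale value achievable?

37

Build v[k] bottom-up: v[k] = max over allowed piece i of (p[i] + v[k−i]).
v[1] = 3
v[2] = max(3+3, 8+0) = 8
v[3] = max(3+8, 8+3, 12+0) = 12
v[4] = max(3+12, 8+8, 12+3, 17+0) = 17
v[5] = max(3+17, 8+12, 12+8, 17+3, 16+0) = 20
v[6] = max(3+20, 8+17, 12+12, 17+8, 16+3, 22+0) = 25
v[7] = max(3+25, 8+20, 12+17, …, 22+3, 26+0) = 29
v[8] = max(3+29, 8+25, 12+20, …, 26+3, 18+0) = 34
v[9] = max(3+34, 8+29, 12+25, …, 18+3, 25+0) = 37
One optimal cutting: 4 + 4 + 1 → 17 + 17 + 3 = 37.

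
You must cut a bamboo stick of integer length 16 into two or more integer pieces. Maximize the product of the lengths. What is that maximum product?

Fill m[k] for k=2..16: at each k try every first piece i and multiply by the better of (k−i) uncut or m[k−i].
m[2] = 1×max(1,0) = 1×1 = 1
m[3] = max(1×2, 2×1) = 2
m[4] = max(1×3, 2×2, 3×1) = 4
m[5] = max(1×4, 2×3, 3×2, 4×1) = 6
m[6] = max(1×6, 2×4, 3×3, 4×2, 5×1) = 9
m[7] = max(1×9, 2×6, 3×4, 4×3, 5×2, 6×1) = 12
m[8] = max(1×12, 2×9, 3×6, …, 6×2, 7×1) = 18
m[9] = max(1×18, 2×12, 3×9, …, 7×2, 8×1) = 27
m[10] = max(1×27, 2×18, 3×12, …, 8×2, 9×1) = 36
m[11] = max(1×36, 2×27, 3×18, …, 9×2, 10×1) = 54
m[12] = max(1×54, 2×36, 3×27, …, 10×2, 11×1) = 81
m[13] = max(1×81, 2×54, 3×36, …, 11×2, 12×1) = 108
m[14] = max(1×108, 2×81, 3×54, …, 12×2, 13×1) = 162
m[15] = max(1×162, 2×108, 3×81, …, 13×2, 14×1) = 243
m[16] = max(1×243, 2×162, 3×108, …, 14×2, 15×1) = 324
One optimal split: 3 + 3 + 3 + 3 + 2 + 2; product 3×3×3×3×2×2 = 324.

324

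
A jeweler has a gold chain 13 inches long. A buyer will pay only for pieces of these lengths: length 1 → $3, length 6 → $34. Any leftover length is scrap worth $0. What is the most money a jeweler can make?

Build f[k] bottom-up: f[k] = max over allowed piece i of (p[i] + f[k−i]).
f[1] = 3
f[2] = 6  (first piece 1, then f[1]=3)
f[3] = 9  (first piece 1, then f[2]=6)
f[4] = 12  (first piece 1, then f[3]=9)
f[5] = 15  (first piece 1, then f[4]=12)
f[6] = max(3+15, 34+0) = 34
f[7] = max(3+34, 34+3) = 37
f[8] = max(3+37, 34+6) = 40
f[9] = max(3+40, 34+9) = 43
f[10] = max(3+43, 34+12) = 46
f[11] = max(3+46, 34+15) = 49
f[12] = max(3+49, 34+34) = 68
f[13] = max(3+68, 34+37) = 71
One optimal cutting: 6 + 6 + 1 → $71.

71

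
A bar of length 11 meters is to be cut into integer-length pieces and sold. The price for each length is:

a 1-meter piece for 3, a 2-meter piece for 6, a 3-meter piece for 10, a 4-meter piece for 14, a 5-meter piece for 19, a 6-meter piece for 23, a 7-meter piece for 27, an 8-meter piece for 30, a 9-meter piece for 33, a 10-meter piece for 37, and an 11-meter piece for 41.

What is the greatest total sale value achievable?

Consider every possible first cut. r[k] is the best of p[i]+r[k−i] over all sellable i≤k.
r[1] = 3
r[2] = 6  (first piece 1, then r[1]=3)
r[3] = 10
r[4] = 14
r[5] = 19
r[6] = 23
r[7] = 27
r[8] = 30  (first piece 1, then r[7]=27)
r[9] = 33  (first piece 1, then r[8]=30)
r[10] = 38  (first piece 5, then r[5]=19)
r[11] = 42  (first piece 5, then r[6]=23)
One optimal cutting: 6 + 5 → 23 + 19 = 42.

42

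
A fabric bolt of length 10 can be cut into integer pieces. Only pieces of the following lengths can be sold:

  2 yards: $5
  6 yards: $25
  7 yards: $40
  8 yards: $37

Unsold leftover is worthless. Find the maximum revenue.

Build f[k] bottom-up: f[k] = max over allowed piece i of (p[i] + f[k−i]).
f[1] = 0
f[2] = 5
f[3] = 5
f[4] = 10  (first piece 2, then f[2]=5)
f[5] = 10
f[6] = max(5+10, 25+0) = 25
f[7] = max(5+10, 25+0, 40+0) = 40
f[8] = max(5+25, 25+5, 40+0, 37+0) = 40
f[9] = max(5+40, 25+5, 40+5, 37+0) = 45
f[10] = max(5+40, 25+10, 40+5, 37+5) = 45
One optimal cutting: pieces 7 + 2 with 1 yard of scrap → $45.

45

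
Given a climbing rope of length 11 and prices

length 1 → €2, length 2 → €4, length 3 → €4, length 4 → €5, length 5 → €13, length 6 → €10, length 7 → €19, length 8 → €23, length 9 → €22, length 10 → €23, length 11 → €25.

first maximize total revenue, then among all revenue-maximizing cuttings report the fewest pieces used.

Consider every possible first cut. r[k] is the best of p[i]+r[k−i] over all sellable i≤k.
r[1] = 2
r[2] = max(2+2, 4+0) = 4
r[3] = max(2+4, 4+2, 4+0) = 6
r[4] = max(2+6, 4+4, 4+2, 5+0) = 8
r[5] = max(2+8, 4+6, 4+4, 5+2, 13+0) = 13
r[6] = max(2+13, 4+8, 4+6, 5+4, 13+2, 10+0) = 15
r[7] = max(2+15, 4+13, 4+8, …, 10+2, 19+0) = 19
r[8] = max(2+19, 4+15, 4+13, …, 19+2, 23+0) = 23
r[9] = max(2+23, 4+19, 4+15, …, 23+2, 22+0) = 25
r[10] = max(2+25, 4+23, 4+19, …, 22+2, 23+0) = 27
r[11] = max(2+27, 4+25, 4+23, …, 23+2, 25+0) = 29
Maximum revenue is €29.
Now minimize piece count subject to staying optimal: for each k, pieces[k] = 1 + min over i with p[i]+r[k−i]=r[k] of pieces[k−i].
pieces[8] = 1
pieces[9] = 2
pieces[10] = 2
pieces[11] = 3

3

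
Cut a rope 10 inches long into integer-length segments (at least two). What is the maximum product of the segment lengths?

36

Fill g[k] for k=2..10: at each k try every first piece i and multiply by the better of (k−i) uncut or g[k−i].
g[2] = 1*max(1,0) = 1*1 = 1
g[3] = 1*max(2,1) = 1*2 = 2
g[4] = 2*max(2,1) = 2*2 = 4
g[5] = 2*max(3,2) = 2*3 = 6
g[6] = 3*max(3,2) = 3*3 = 9
g[7] = 2*max(5,6) = 2*6 = 12
g[8] = 2*max(6,9) = 2*9 = 18
g[9] = 3*max(6,9) = 3*9 = 27
g[10] = 2*max(8,18) = 2*18 = 36
One optimal split: 3 + 3 + 2 + 2; product 3*3*2*2 = 36.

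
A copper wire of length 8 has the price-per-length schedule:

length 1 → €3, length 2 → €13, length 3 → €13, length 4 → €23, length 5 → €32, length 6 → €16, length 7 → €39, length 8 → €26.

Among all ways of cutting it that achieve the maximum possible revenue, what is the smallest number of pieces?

Consider every possible first cut. r[k] is the best of p[i]+r[k−i] over all sellable i≤k.
r[1] = 3
r[2] = max(3+3, 13+0) = 13
r[3] = max(3+13, 13+3, 13+0) = 16
r[4] = max(3+16, 13+13, 13+3, 23+0) = 26
r[5] = max(3+26, 13+16, 13+13, 23+3, 32+0) = 32
r[6] = max(3+32, 13+26, 13+16, 23+13, 32+3, 16+0) = 39
r[7] = max(3+39, 13+32, 13+26, …, 16+3, 39+0) = 45
r[8] = max(3+45, 13+39, 13+32, …, 39+3, 26+0) = 52
Maximum revenue is €52.
Now minimize piece count subject to staying optimal: for each k, pieces[k] = 1 + min over i with p[i]+r[k−i]=r[k] of pieces[k−i].
pieces[5] = 1
pieces[6] = 3
pieces[7] = 2
pieces[8] = 4

4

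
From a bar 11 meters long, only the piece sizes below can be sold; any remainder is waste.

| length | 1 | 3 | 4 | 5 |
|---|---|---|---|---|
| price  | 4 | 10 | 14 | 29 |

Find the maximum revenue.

Consider every possible first cut. r[k] is the best of p[i]+r[k−i] over all sellable i≤k.
r[1] = 4
r[2] = 8  (first piece 1, then r[1]=4)
r[3] = max(4+8, 10+0) = 12
r[4] = max(4+12, 10+4, 14+0) = 16
r[5] = max(4+16, 10+8, 14+4, 29+0) = 29
r[6] = max(4+29, 10+12, 14+8, 29+4) = 33
r[7] = max(4+33, 10+16, 14+12, 29+8) = 37
r[8] = max(4+37, 10+29, 14+16, 29+12) = 41
r[9] = max(4+41, 10+33, 14+29, 29+16) = 45
r[10] = max(4+45, 10+37, 14+33, 29+29) = 58
r[11] = max(4+58, 10+41, 14+37, 29+33) = 62
One optimal cutting: 5 + 5 + 1 → €62.

62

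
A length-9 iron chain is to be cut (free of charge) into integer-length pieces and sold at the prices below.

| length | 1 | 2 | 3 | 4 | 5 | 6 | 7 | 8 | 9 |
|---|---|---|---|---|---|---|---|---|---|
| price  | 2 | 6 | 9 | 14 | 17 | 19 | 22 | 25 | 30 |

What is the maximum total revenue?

Let best[k] be the best obtainable value from length k. For each k, try every first piece i and keep the best of price[i] + best[k−i].
best[1] = 2
best[2] = max(2+2, 6+0) = 6
best[3] = max(2+6, 6+2, 9+0) = 9
best[4] = max(2+9, 6+6, 9+2, 14+0) = 14
best[5] = max(2+14, 6+9, 9+6, 14+2, 17+0) = 17
best[6] = max(2+17, 6+14, 9+9, 14+6, 17+2, 19+0) = 20
best[7] = max(2+20, 6+17, 9+14, …, 19+2, 22+0) = 23
best[8] = max(2+23, 6+20, 9+17, …, 22+2, 25+0) = 28
best[9] = max(2+28, 6+23, 9+20, …, 25+2, 30+0) = 31
One optimal cutting: 5 + 4 → $17 + $14 = $31.

31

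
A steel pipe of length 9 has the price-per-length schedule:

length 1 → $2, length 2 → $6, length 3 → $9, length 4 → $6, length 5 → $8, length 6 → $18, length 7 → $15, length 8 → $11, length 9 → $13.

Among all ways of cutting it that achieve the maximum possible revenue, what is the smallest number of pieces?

2

Let r[k] be the best obtainable value from length k. For each k, try every first piece i and keep the best of price[i] + r[k−i].
r[1] = 2
r[2] = 6
r[3] = 9
r[4] = 12  (first piece 2, then r[2]=6)
r[5] = 15  (first piece 2, then r[3]=9)
r[6] = 18  (first piece 2, then r[4]=12)
r[7] = 21  (first piece 2, then r[5]=15)
r[8] = 24  (first piece 2, then r[6]=18)
r[9] = 27  (first piece 2, then r[7]=21)
Maximum revenue is $27.
Now minimize piece count subject to staying optimal: for each k, pieces[k] = 1 + min over i with p[i]+r[k−i]=r[k] of pieces[k−i].
pieces[6] = 1
pieces[7] = 3
pieces[8] = 2
pieces[9] = 2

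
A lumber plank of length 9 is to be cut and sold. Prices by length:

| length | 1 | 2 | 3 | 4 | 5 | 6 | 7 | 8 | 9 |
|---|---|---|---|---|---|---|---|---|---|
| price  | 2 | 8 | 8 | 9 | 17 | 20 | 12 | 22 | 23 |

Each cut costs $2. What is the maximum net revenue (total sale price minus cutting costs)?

29

Consider every possible first cut. r[k] is the best of p[i]+r[k−i] over all sellable i≤k, charging 2 whenever i<k.
r[1] = 2
r[2] = 8
r[3] = 8  (first piece 1, then r[2]=8)
r[4] = 14  (first piece 2, then r[2]=8)
r[5] = 17
r[6] = 20  (first piece 2, then r[4]=14)
r[7] = 23  (first piece 2, then r[5]=17)
r[8] = 26  (first piece 2, then r[6]=20)
r[9] = 29  (first piece 2, then r[7]=23)
One optimal plan: pieces 5 + 2 + 2 (2 cuts) → $33 − $4 = $29.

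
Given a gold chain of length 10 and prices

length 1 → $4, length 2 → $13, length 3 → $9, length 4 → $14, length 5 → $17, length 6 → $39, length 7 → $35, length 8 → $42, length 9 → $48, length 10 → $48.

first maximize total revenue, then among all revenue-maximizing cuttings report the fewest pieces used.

Build r[k] bottom-up: r[k] = max over allowed piece i of (p[i] + r[k−i]).
r[1] = 4
r[2] = max(4+4, 13+0) = 13
r[3] = max(4+13, 13+4, 9+0) = 17
r[4] = max(4+17, 13+13, 9+4, 14+0) = 26
r[5] = max(4+26, 13+17, 9+13, 14+4, 17+0) = 30
r[6] = max(4+30, 13+26, 9+17, 14+13, 17+4, 39+0) = 39
r[7] = max(4+39, 13+30, 9+26, …, 39+4, 35+0) = 43
r[8] = max(4+43, 13+39, 9+30, …, 35+4, 42+0) = 52
r[9] = max(4+52, 13+43, 9+39, …, 42+4, 48+0) = 56
r[10] = max(4+56, 13+52, 9+43, …, 48+4, 48+0) = 65
Maximum revenue is $65.
Now minimize piece count subject to staying optimal: for each k, pieces[k] = 1 + min over i with p[i]+r[k−i]=r[k] of pieces[k−i].
pieces[7] = 2
pieces[8] = 2
pieces[9] = 3
pieces[10] = 3

3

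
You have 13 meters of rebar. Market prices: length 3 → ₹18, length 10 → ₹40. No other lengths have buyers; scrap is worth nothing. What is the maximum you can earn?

Build r[k] bottom-up: r[k] = max over allowed piece i of (p[i] + r[k−i]).
r[1] = 0
r[2] = 0
r[3] = 18
r[4] = 18
r[5] = 18
r[6] = 36  (first piece 3, then r[3]=18)
r[7] = 36
r[8] = 36
r[9] = 54  (first piece 3, then r[6]=36)
r[10] = 54
r[11] = 54
r[12] = 72  (first piece 3, then r[9]=54)
r[13] = 72
One optimal cutting: pieces 3 + 3 + 3 + 3 with 1 meter of scrap → ₹72.

72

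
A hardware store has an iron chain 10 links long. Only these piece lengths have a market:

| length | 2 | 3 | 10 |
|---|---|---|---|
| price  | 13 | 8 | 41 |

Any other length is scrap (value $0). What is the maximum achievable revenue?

65

Consider every possible first cut. f[k] is the best of p[i]+f[k−i] over all sellable i≤k.
f[1] = 0
f[2] = 13
f[3] = max(13+0, 8+0) = 13
f[4] = max(13+13, 8+0) = 26
f[5] = max(13+13, 8+13) = 26
f[6] = max(13+26, 8+13) = 39
f[7] = max(13+26, 8+26) = 39
f[8] = max(13+39, 8+26) = 52
f[9] = max(13+39, 8+39) = 52
f[10] = max(13+52, 8+39, 41+0) = 65
One optimal cutting: 2 + 2 + 2 + 2 + 2 → $65.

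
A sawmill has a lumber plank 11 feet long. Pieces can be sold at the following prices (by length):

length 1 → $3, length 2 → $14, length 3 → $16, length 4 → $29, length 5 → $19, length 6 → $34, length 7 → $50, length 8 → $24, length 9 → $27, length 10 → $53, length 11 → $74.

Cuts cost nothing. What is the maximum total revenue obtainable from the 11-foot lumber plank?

79

Let v[k] be the best obtainable value from length k. For each k, try every first piece i and keep the best of price[i] + v[k−i].
v[1] = 3
v[2] = max(3+3, 14+0) = 14
v[3] = max(3+14, 14+3, 16+0) = 17
v[4] = max(3+17, 14+14, 16+3, 29+0) = 29
v[5] = max(3+29, 14+17, 16+14, 29+3, 19+0) = 32
v[6] = max(3+32, 14+29, 16+17, 29+14, 19+3, 34+0) = 43
v[7] = max(3+43, 14+32, 16+29, …, 34+3, 50+0) = 50
v[8] = max(3+50, 14+43, 16+32, …, 50+3, 24+0) = 58
v[9] = max(3+58, 14+50, 16+43, …, 24+3, 27+0) = 64
v[10] = max(3+64, 14+58, 16+50, …, 27+3, 53+0) = 72
v[11] = max(3+72, 14+64, 16+58, …, 53+3, 74+0) = 79
One optimal cutting: 7 + 4 → $50 + $29 = $79.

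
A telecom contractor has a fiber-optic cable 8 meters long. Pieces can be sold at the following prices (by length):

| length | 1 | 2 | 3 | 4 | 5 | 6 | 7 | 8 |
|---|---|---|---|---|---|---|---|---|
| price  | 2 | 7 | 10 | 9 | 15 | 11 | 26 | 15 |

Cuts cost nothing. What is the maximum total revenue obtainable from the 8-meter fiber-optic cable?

Let R[k] be the best obtainable value from length k. For each k, try every first piece i and keep the best of price[i] + R[k−i].
R[1] = 2
R[2] = 7
R[3] = 10
R[4] = 14  (first piece 2, then R[2]=7)
R[5] = 17  (first piece 2, then R[3]=10)
R[6] = 21  (first piece 2, then R[4]=14)
R[7] = 26
R[8] = 28  (first piece 1, then R[7]=26)
One optimal cutting: 7 + 1 → $26 + $2 = $28.

28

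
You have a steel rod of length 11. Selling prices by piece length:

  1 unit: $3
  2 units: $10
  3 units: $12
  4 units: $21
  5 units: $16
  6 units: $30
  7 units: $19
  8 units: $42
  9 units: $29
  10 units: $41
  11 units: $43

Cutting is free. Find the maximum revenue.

Let r[k] be the best obtainable value from length k. For each k, try every first piece i and keep the best of price[i] + r[k−i].
r[1] = 3
r[2] = 10
r[3] = 13  (first piece 1, then r[2]=10)
r[4] = 21
r[5] = 24  (first piece 1, then r[4]=21)
r[6] = 31  (first piece 2, then r[4]=21)
r[7] = 34  (first piece 1, then r[6]=31)
r[8] = 42  (first piece 4, then r[4]=21)
r[9] = 45  (first piece 1, then r[8]=42)
r[10] = 52  (first piece 2, then r[8]=42)
r[11] = 55  (first piece 1, then r[10]=52)
One optimal cutting: 4 + 4 + 2 + 1 → $21 + $21 + $10 + $3 = $55.

55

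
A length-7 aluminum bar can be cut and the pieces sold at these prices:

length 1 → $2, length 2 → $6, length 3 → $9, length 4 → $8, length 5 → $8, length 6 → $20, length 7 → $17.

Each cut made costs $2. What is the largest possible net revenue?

20

Build v[k] bottom-up: v[k] = max over allowed piece i of (p[i] + v[k−i]) − 2 per cut.
v[1] = 2
v[2] = 6
v[3] = 9
v[4] = 10  (first piece 2, then v[2]=6)
v[5] = 13  (first piece 2, then v[3]=9)
v[6] = 20
v[7] = 20  (first piece 1, then v[6]=20)
One optimal plan: pieces 6 + 1 (1 cut) → $22 − $2 = $20.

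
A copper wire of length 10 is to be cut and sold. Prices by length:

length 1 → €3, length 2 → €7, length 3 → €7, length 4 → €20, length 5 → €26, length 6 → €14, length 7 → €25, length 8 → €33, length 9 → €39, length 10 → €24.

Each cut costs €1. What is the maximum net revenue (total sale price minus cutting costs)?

51

Let v[k] be the best obtainable value from length k. For each k, try every first piece i and keep the best of price[i] + v[k−i] minus the 1 cut fee when i<k.
v[1] = 3
v[2] = max(3+3-1, 7+0) = 7
v[3] = max(3+7-1, 7+3-1, 7+0) = 9
v[4] = max(3+9-1, 7+7-1, 7+3-1, 20+0) = 20
v[5] = max(3+20-1, 7+9-1, 7+7-1, 20+3-1, 26+0) = 26
v[6] = max(3+26-1, 7+20-1, 7+9-1, 20+7-1, 26+3-1, 14+0) = 28
v[7] = max(3+28-1, 7+26-1, 7+20-1, …, 14+3-1, 25+0) = 32
v[8] = max(3+32-1, 7+28-1, 7+26-1, …, 25+3-1, 33+0) = 39
v[9] = max(3+39-1, 7+32-1, 7+28-1, …, 33+3-1, 39+0) = 45
v[10] = max(3+45-1, 7+39-1, 7+32-1, …, 39+3-1, 24+0) = 51
One optimal plan: pieces 5 + 5 (1 cut) → €52 − €1 = €51.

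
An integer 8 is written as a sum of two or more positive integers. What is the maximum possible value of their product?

18

Fill P[k] for k=2..8: at each k try every first piece i and multiply by the better of (k−i) uncut or P[k−i].
P[2] = 1*max(1,0) = 1*1 = 1
P[3] = 1*max(2,1) = 1*2 = 2
P[4] = 2*max(2,1) = 2*2 = 4
P[5] = 2*max(3,2) = 2*3 = 6
P[6] = 3*max(3,2) = 3*3 = 9
P[7] = 2*max(5,6) = 2*6 = 12
P[8] = 2*max(6,9) = 2*9 = 18
One optimal split: 3 + 3 + 2; product 3*3*2 = 18.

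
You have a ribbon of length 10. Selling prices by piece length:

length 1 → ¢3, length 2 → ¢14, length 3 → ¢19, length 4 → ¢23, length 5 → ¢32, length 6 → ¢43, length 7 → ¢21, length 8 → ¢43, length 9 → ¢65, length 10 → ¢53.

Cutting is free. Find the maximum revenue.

71

Let R[k] be the best obtainable value from length k. For each k, try every first piece i and keep the best of price[i] + R[k−i].
R[1] = 3
R[2] = max(3+3, 14+0) = 14
R[3] = max(3+14, 14+3, 19+0) = 19
R[4] = max(3+19, 14+14, 19+3, 23+0) = 28
R[5] = max(3+28, 14+19, 19+14, 23+3, 32+0) = 33
R[6] = max(3+33, 14+28, 19+19, 23+14, 32+3, 43+0) = 43
R[7] = max(3+43, 14+33, 19+28, …, 43+3, 21+0) = 47
R[8] = max(3+47, 14+43, 19+33, …, 21+3, 43+0) = 57
R[9] = max(3+57, 14+47, 19+43, …, 43+3, 65+0) = 65
R[10] = max(3+65, 14+57, 19+47, …, 65+3, 53+0) = 71
One optimal cutting: 6 + 2 + 2 → ¢43 + ¢14 + ¢14 = ¢71.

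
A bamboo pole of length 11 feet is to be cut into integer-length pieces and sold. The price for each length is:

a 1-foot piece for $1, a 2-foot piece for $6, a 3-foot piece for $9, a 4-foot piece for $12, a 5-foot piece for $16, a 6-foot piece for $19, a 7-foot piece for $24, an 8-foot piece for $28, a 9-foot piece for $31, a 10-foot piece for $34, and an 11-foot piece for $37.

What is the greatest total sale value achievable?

Build r[k] bottom-up: r[k] = max over allowed piece i of (p[i] + r[k−i]).
r[1] = 1
r[2] = 6
r[3] = 9
r[4] = 12  (first piece 2, then r[2]=6)
r[5] = 16
r[6] = 19
r[7] = 24
r[8] = 28
r[9] = 31
r[10] = 34  (first piece 2, then r[8]=28)
r[11] = 37  (first piece 2, then r[9]=31)
One optimal cutting: 9 + 2 → $31 + $6 = $37.

37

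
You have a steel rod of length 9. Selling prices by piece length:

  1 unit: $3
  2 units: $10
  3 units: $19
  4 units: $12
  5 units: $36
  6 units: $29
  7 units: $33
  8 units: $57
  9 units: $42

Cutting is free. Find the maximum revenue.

Let v[k] be the best obtainable value from length k. For each k, try every first piece i and keep the best of price[i] + v[k−i].
v[1] = 3
v[2] = max(3+3, 10+0) = 10
v[3] = max(3+10, 10+3, 19+0) = 19
v[4] = max(3+19, 10+10, 19+3, 12+0) = 22
v[5] = max(3+22, 10+19, 19+10, 12+3, 36+0) = 36
v[6] = max(3+36, 10+22, 19+19, 12+10, 36+3, 29+0) = 39
v[7] = max(3+39, 10+36, 19+22, …, 29+3, 33+0) = 46
v[8] = max(3+46, 10+39, 19+36, …, 33+3, 57+0) = 57
v[9] = max(3+57, 10+46, 19+39, …, 57+3, 42+0) = 60
One optimal cutting: 8 + 1 → $57 + $3 = $60.

60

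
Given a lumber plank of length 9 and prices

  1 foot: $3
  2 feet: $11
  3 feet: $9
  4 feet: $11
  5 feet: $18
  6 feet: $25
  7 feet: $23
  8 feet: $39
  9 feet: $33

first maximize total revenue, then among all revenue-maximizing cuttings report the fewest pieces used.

5

Let r[k] be the best obtainable value from length k. For each k, try every first piece i and keep the best of price[i] + r[k−i].
r[1] = 3
r[2] = 11
r[3] = 14  (first piece 1, then r[2]=11)
r[4] = 22  (first piece 2, then r[2]=11)
r[5] = 25  (first piece 1, then r[4]=22)
r[6] = 33  (first piece 2, then r[4]=22)
r[7] = 36  (first piece 1, then r[6]=33)
r[8] = 44  (first piece 2, then r[6]=33)
r[9] = 47  (first piece 1, then r[8]=44)
Maximum revenue is $47.
Now minimize piece count subject to staying optimal: for each k, pieces[k] = 1 + min over i with p[i]+r[k−i]=r[k] of pieces[k−i].
pieces[6] = 3
pieces[7] = 4
pieces[8] = 4
pieces[9] = 5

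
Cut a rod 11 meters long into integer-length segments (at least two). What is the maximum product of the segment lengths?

Define f[k] = max over 1≤i<k of i · max(k−i, f[k−i]); the inner max lets the remainder stay uncut if that's better.
f[2] = 1×max(1,0) = 1×1 = 1
f[3] = 1×max(2,1) = 1×2 = 2
f[4] = 2×max(2,1) = 2×2 = 4
f[5] = 2×max(3,2) = 2×3 = 6
f[6] = 3×max(3,2) = 3×3 = 9
f[7] = 2×max(5,6) = 2×6 = 12
f[8] = 2×max(6,9) = 2×9 = 18
f[9] = 3×max(6,9) = 3×9 = 27
f[10] = 2×max(8,18) = 2×18 = 36
f[11] = 2×max(9,27) = 2×27 = 54
One optimal split: 3 + 3 + 3 + 2; product 3×3×3×2 = 54.

54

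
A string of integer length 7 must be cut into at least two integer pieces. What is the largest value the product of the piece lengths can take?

12

Define P[k] = max over 1≤i<k of i · max(k−i, P[k−i]); the inner max lets the remainder stay uncut if that's better.
P[2] = 1×max(1,0) = 1×1 = 1
P[3] = max(1×2, 2×1) = 2
P[4] = max(1×3, 2×2, 3×1) = 4
P[5] = max(1×4, 2×3, 3×2, 4×1) = 6
P[6] = max(1×6, 2×4, 3×3, 4×2, 5×1) = 9
P[7] = max(1×9, 2×6, 3×4, 4×3, 5×2, 6×1) = 12
One optimal split: 3 + 2 + 2; product 3×2×2 = 12.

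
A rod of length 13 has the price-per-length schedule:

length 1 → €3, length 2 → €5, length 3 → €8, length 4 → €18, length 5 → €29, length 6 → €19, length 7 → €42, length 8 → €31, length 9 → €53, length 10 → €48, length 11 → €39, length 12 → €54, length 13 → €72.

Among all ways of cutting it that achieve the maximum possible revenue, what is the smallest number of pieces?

Build r[k] bottom-up: r[k] = max over allowed piece i of (p[i] + r[k−i]).
r[1] = 3
r[2] = 6  (first piece 1, then r[1]=3)
r[3] = 9  (first piece 1, then r[2]=6)
r[4] = 18
r[5] = 29
r[6] = 32  (first piece 1, then r[5]=29)
r[7] = 42
r[8] = 45  (first piece 1, then r[7]=42)
r[9] = 53
r[10] = 58  (first piece 5, then r[5]=29)
r[11] = 61  (first piece 1, then r[10]=58)
r[12] = 71  (first piece 5, then r[7]=42)
r[13] = 74  (first piece 1, then r[12]=71)
Maximum revenue is €74.
Now minimize piece count subject to staying optimal: for each k, pieces[k] = 1 + min over i with p[i]+r[k−i]=r[k] of pieces[k−i].
pieces[10] = 2
pieces[11] = 3
pieces[12] = 2
pieces[13] = 3

3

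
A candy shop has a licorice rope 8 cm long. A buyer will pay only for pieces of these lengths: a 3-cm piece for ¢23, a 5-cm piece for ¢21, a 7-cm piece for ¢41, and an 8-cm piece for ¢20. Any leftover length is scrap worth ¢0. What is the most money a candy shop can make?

Build best[k] bottom-up: best[k] = max over allowed piece i of (p[i] + best[k−i]).
best[1] = 0
best[2] = 0
best[3] = 23
best[4] = 23
best[5] = 23
best[6] = 46  (first piece 3, then best[3]=23)
best[7] = 46
best[8] = 46
One optimal cutting: pieces 3 + 3 with 2 cm of scrap → ¢46.

46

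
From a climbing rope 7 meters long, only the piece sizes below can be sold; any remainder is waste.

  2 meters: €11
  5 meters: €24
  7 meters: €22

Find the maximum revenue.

35

Build r[k] bottom-up: r[k] = max over allowed piece i of (p[i] + r[k−i]).
r[1] = 0
r[2] = 11
r[3] = 11
r[4] = 22  (first piece 2, then r[2]=11)
r[5] = 24
r[6] = 33  (first piece 2, then r[4]=22)
r[7] = 35  (first piece 2, then r[5]=24)
One optimal cutting: 5 + 2 → €35.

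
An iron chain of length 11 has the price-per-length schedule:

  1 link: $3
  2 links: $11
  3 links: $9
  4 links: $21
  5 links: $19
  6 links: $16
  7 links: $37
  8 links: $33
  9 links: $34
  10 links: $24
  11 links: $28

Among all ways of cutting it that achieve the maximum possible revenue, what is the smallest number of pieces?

3

Let r[k] be the best obtainable value from length k. For each k, try every first piece i and keep the best of price[i] + r[k−i].
r[1] = 3
r[2] = max(3+3, 11+0) = 11
r[3] = max(3+11, 11+3, 9+0) = 14
r[4] = max(3+14, 11+11, 9+3, 21+0) = 22
r[5] = max(3+22, 11+14, 9+11, 21+3, 19+0) = 25
r[6] = max(3+25, 11+22, 9+14, 21+11, 19+3, 16+0) = 33
r[7] = max(3+33, 11+25, 9+22, …, 16+3, 37+0) = 37
r[8] = max(3+37, 11+33, 9+25, …, 37+3, 33+0) = 44
r[9] = max(3+44, 11+37, 9+33, …, 33+3, 34+0) = 48
r[10] = max(3+48, 11+44, 9+37, …, 34+3, 24+0) = 55
r[11] = max(3+55, 11+48, 9+44, …, 24+3, 28+0) = 59
Maximum revenue is $59.
Now minimize piece count subject to staying optimal: for each k, pieces[k] = 1 + min over i with p[i]+r[k−i]=r[k] of pieces[k−i].
pieces[8] = 4
pieces[9] = 2
pieces[10] = 5
pieces[11] = 3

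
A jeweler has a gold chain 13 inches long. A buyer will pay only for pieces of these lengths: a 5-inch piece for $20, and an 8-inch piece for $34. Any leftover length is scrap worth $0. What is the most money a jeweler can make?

Consider every possible first cut. f[k] is the best of p[i]+f[k−i] over all sellable i≤k.
f[1] = 0
f[2] = 0
f[3] = 0
f[4] = 0
f[5] = 20
f[6] = 20
f[7] = 20
f[8] = 34
f[9] = 34
f[10] = 40  (first piece 5, then f[5]=20)
f[11] = 40
f[12] = 40
f[13] = 54  (first piece 5, then f[8]=34)
One optimal cutting: 8 + 5 → $54.

54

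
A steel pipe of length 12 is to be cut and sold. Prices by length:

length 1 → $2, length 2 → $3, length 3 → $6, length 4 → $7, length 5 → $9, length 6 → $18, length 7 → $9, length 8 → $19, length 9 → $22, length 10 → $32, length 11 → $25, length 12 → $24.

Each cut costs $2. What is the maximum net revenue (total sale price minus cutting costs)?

34

Build v[k] bottom-up: v[k] = max over allowed piece i of (p[i] + v[k−i]) − 2 per cut.
v[1] = 2
v[2] = max(2+2-2, 3+0) = 3
v[3] = max(2+3-2, 3+2-2, 6+0) = 6
v[4] = max(2+6-2, 3+3-2, 6+2-2, 7+0) = 7
v[5] = max(2+7-2, 3+6-2, 6+3-2, 7+2-2, 9+0) = 9
v[6] = max(2+9-2, 3+7-2, 6+6-2, 7+3-2, 9+2-2, 18+0) = 18
v[7] = max(2+18-2, 3+9-2, 6+7-2, …, 18+2-2, 9+0) = 18
v[8] = max(2+18-2, 3+18-2, 6+9-2, …, 9+2-2, 19+0) = 19
v[9] = max(2+19-2, 3+18-2, 6+18-2, …, 19+2-2, 22+0) = 22
v[10] = max(2+22-2, 3+19-2, 6+18-2, …, 22+2-2, 32+0) = 32
v[11] = max(2+32-2, 3+22-2, 6+19-2, …, 32+2-2, 25+0) = 32
v[12] = max(2+32-2, 3+32-2, 6+22-2, …, 25+2-2, 24+0) = 34
One optimal plan: pieces 6 + 6 (1 cut) → $36 − $2 = $34.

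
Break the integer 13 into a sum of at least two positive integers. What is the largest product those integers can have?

108

Let prod[k] be the best product for length k (with at least one cut). For each first piece i, the rest contributes max(k−i, prod[k−i]).
prod[2] = 1*max(1,0) = 1*1 = 1
prod[3] = 1*max(2,1) = 1*2 = 2
prod[4] = 2*max(2,1) = 2*2 = 4
prod[5] = 2*max(3,2) = 2*3 = 6
prod[6] = 3*max(3,2) = 3*3 = 9
prod[7] = 2*max(5,6) = 2*6 = 12
prod[8] = 2*max(6,9) = 2*9 = 18
prod[9] = 3*max(6,9) = 3*9 = 27
prod[10] = 2*max(8,18) = 2*18 = 36
prod[11] = 2*max(9,27) = 2*27 = 54
prod[12] = 3*max(9,27) = 3*27 = 81
prod[13] = 2*max(11,54) = 2*54 = 108
One optimal split: 3 + 3 + 3 + 2 + 2; product 3*3*3*2*2 = 108.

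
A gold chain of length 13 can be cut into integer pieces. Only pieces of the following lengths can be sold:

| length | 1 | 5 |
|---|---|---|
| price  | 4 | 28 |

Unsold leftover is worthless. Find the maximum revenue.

68

Consider every possible first cut. best[k] is the best of p[i]+best[k−i] over all sellable i≤k.
best[1] = 4
best[2] = 8  (first piece 1, then best[1]=4)
best[3] = 12  (first piece 1, then best[2]=8)
best[4] = 16  (first piece 1, then best[3]=12)
best[5] = 28
best[6] = 32  (first piece 1, then best[5]=28)
best[7] = 36  (first piece 1, then best[6]=32)
best[8] = 40  (first piece 1, then best[7]=36)
best[9] = 44  (first piece 1, then best[8]=40)
best[10] = 56  (first piece 5, then best[5]=28)
best[11] = 60  (first piece 1, then best[10]=56)
best[12] = 64  (first piece 1, then best[11]=60)
best[13] = 68  (first piece 1, then best[12]=64)
One optimal cutting: 5 + 5 + 1 + 1 + 1 → $68.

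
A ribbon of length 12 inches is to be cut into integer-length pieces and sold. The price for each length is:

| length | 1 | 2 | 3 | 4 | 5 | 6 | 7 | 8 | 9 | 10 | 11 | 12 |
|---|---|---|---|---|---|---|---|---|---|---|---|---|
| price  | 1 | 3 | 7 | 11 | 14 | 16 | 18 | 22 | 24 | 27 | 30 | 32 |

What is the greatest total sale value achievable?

Let r[k] be the best obtainable value from length k. For each k, try every first piece i and keep the best of price[i] + r[k−i].
r[1] = 1
r[2] = max(1+1, 3+0) = 3
r[3] = max(1+3, 3+1, 7+0) = 7
r[4] = max(1+7, 3+3, 7+1, 11+0) = 11
r[5] = max(1+11, 3+7, 7+3, 11+1, 14+0) = 14
r[6] = max(1+14, 3+11, 7+7, 11+3, 14+1, 16+0) = 16
r[7] = max(1+16, 3+14, 7+11, …, 16+1, 18+0) = 18
r[8] = max(1+18, 3+16, 7+14, …, 18+1, 22+0) = 22
r[9] = max(1+22, 3+18, 7+16, …, 22+1, 24+0) = 25
r[10] = max(1+25, 3+22, 7+18, …, 24+1, 27+0) = 28
r[11] = max(1+28, 3+25, 7+22, …, 27+1, 30+0) = 30
r[12] = max(1+30, 3+28, 7+25, …, 30+1, 32+0) = 33
One optimal cutting: 4 + 4 + 4 → ¢11 + ¢11 + ¢11 = ¢33.

33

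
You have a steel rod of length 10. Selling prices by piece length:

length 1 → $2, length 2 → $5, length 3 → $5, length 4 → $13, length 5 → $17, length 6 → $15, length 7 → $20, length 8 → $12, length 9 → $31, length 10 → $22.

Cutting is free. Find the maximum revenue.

Build R[k] bottom-up: R[k] = max over allowed piece i of (p[i] + R[k−i]).
R[1] = 2
R[2] = max(2+2, 5+0) = 5
R[3] = max(2+5, 5+2, 5+0) = 7
R[4] = max(2+7, 5+5, 5+2, 13+0) = 13
R[5] = max(2+13, 5+7, 5+5, 13+2, 17+0) = 17
R[6] = max(2+17, 5+13, 5+7, 13+5, 17+2, 15+0) = 19
R[7] = max(2+19, 5+17, 5+13, …, 15+2, 20+0) = 22
R[8] = max(2+22, 5+19, 5+17, …, 20+2, 12+0) = 26
R[9] = max(2+26, 5+22, 5+19, …, 12+2, 31+0) = 31
R[10] = max(2+31, 5+26, 5+22, …, 31+2, 22+0) = 34
One optimal cutting: 5 + 5 → $17 + $17 = $34.

34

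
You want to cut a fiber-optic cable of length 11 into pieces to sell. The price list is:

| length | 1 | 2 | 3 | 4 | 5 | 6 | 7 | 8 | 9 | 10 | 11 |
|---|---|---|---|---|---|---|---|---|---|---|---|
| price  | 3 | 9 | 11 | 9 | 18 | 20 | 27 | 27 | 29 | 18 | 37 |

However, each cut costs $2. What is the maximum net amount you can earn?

Build v[k] bottom-up: v[k] = max over allowed piece i of (p[i] + v[k−i]) − 2 per cut.
v[1] = 3
v[2] = max(3+3-2, 9+0) = 9
v[3] = max(3+9-2, 9+3-2, 11+0) = 11
v[4] = max(3+11-2, 9+9-2, 11+3-2, 9+0) = 16
v[5] = max(3+16-2, 9+11-2, 11+9-2, 9+3-2, 18+0) = 18
v[6] = max(3+18-2, 9+16-2, 11+11-2, 9+9-2, 18+3-2, 20+0) = 23
v[7] = max(3+23-2, 9+18-2, 11+16-2, …, 20+3-2, 27+0) = 27
v[8] = max(3+27-2, 9+23-2, 11+18-2, …, 27+3-2, 27+0) = 30
v[9] = max(3+30-2, 9+27-2, 11+23-2, …, 27+3-2, 29+0) = 34
v[10] = max(3+34-2, 9+30-2, 11+27-2, …, 29+3-2, 18+0) = 37
v[11] = max(3+37-2, 9+34-2, 11+30-2, …, 18+3-2, 37+0) = 41
One optimal plan: pieces 7 + 2 + 2 (2 cuts) → $45 − $4 = $41.

41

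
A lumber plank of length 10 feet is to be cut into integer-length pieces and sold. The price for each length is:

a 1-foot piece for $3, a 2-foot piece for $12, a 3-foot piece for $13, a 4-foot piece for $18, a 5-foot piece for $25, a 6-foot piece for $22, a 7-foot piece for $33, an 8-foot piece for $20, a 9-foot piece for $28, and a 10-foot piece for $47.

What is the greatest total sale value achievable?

Let R[k] be the best obtainable value from length k. For each k, try every first piece i and keep the best of price[i] + R[k−i].
R[1] = 3
R[2] = 12
R[3] = 15  (first piece 1, then R[2]=12)
R[4] = 24  (first piece 2, then R[2]=12)
R[5] = 27  (first piece 1, then R[4]=24)
R[6] = 36  (first piece 2, then R[4]=24)
R[7] = 39  (first piece 1, then R[6]=36)
R[8] = 48  (first piece 2, then R[6]=36)
R[9] = 51  (first piece 1, then R[8]=48)
R[10] = 60  (first piece 2, then R[8]=48)
One optimal cutting: 2 + 2 + 2 + 2 + 2 → $12 + $12 + $12 + $12 + $12 = $60.

60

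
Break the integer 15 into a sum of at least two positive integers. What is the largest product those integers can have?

Fill m[k] for k=2..15: at each k try every first piece i and multiply by the better of (k−i) uncut or m[k−i].
m[2] = 1·max(1,0) = 1·1 = 1
m[3] = 1·max(2,1) = 1·2 = 2
m[4] = 2·max(2,1) = 2·2 = 4
m[5] = 2·max(3,2) = 2·3 = 6
m[6] = 3·max(3,2) = 3·3 = 9
m[7] = 2·max(5,6) = 2·6 = 12
m[8] = 2·max(6,9) = 2·9 = 18
m[9] = 3·max(6,9) = 3·9 = 27
m[10] = 2·max(8,18) = 2·18 = 36
m[11] = 2·max(9,27) = 2·27 = 54
m[12] = 3·max(9,27) = 3·27 = 81
m[13] = 2·max(11,54) = 2·54 = 108
m[14] = 2·max(12,81) = 2·81 = 162
m[15] = 3·max(12,81) = 3·81 = 243
One optimal split: 3 + 3 + 3 + 3 + 3; product 3·3·3·3·3 = 243.

243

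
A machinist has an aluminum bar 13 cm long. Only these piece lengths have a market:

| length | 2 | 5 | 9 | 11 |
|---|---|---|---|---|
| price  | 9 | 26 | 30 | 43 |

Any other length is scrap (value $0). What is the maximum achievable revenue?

62

Let f[k] be the best obtainable value from length k. For each k, try every first piece i and keep the best of price[i] + f[k−i].
f[1] = 0
f[2] = 9
f[3] = 9
f[4] = 18  (first piece 2, then f[2]=9)
f[5] = max(9+9, 26+0) = 26
f[6] = max(9+18, 26+0) = 27
f[7] = max(9+26, 26+9) = 35
f[8] = max(9+27, 26+9) = 36
f[9] = max(9+35, 26+18, 30+0) = 44
f[10] = max(9+36, 26+26, 30+0) = 52
f[11] = max(9+44, 26+27, 30+9, 43+0) = 53
f[12] = max(9+52, 26+35, 30+9, 43+0) = 61
f[13] = max(9+53, 26+36, 30+18, 43+9) = 62
One optimal cutting: 5 + 2 + 2 + 2 + 2 → $62.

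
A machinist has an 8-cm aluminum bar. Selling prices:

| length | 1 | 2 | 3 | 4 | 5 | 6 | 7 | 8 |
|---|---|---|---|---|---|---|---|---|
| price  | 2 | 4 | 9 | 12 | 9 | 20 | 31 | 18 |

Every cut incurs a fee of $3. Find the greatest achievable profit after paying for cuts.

30

Build v[k] bottom-up: v[k] = max over allowed piece i of (p[i] + v[k−i]) − 3 per cut.
v[1] = 2
v[2] = 4
v[3] = 9
v[4] = 12
v[5] = 11  (first piece 1, then v[4]=12)
v[6] = 20
v[7] = 31
v[8] = 30  (first piece 1, then v[7]=31)
One optimal plan: pieces 7 + 1 (1 cut) → $33 − $3 = $30.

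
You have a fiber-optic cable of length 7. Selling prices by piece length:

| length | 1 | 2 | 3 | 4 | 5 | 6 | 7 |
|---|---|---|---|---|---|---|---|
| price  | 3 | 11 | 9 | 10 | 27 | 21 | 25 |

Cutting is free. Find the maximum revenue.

Consider every possible first cut. v[k] is the best of p[i]+v[k−i] over all sellable i≤k.
v[1] = 3
v[2] = max(3+3, 11+0) = 11
v[3] = max(3+11, 11+3, 9+0) = 14
v[4] = max(3+14, 11+11, 9+3, 10+0) = 22
v[5] = max(3+22, 11+14, 9+11, 10+3, 27+0) = 27
v[6] = max(3+27, 11+22, 9+14, 10+11, 27+3, 21+0) = 33
v[7] = max(3+33, 11+27, 9+22, …, 21+3, 25+0) = 38
One optimal cutting: 5 + 2 → $27 + $11 = $38.

38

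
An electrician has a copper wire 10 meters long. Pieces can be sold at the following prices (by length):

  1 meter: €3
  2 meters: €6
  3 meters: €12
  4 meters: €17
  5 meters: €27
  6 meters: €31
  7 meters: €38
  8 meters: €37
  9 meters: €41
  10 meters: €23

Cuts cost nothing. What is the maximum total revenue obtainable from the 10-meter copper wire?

54

Consider every possible first cut. r[k] is the best of p[i]+r[k−i] over all sellable i≤k.
r[1] = 3
r[2] = 6  (first piece 1, then r[1]=3)
r[3] = 12
r[4] = 17
r[5] = 27
r[6] = 31
r[7] = 38
r[8] = 41  (first piece 1, then r[7]=38)
r[9] = 44  (first piece 1, then r[8]=41)
r[10] = 54  (first piece 5, then r[5]=27)
One optimal cutting: 5 + 5 → €27 + €27 = €54.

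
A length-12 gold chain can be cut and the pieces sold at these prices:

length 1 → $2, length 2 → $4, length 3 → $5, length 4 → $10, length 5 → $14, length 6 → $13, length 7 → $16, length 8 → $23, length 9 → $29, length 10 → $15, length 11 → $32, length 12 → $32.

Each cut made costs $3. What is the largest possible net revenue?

32

Build net[k] bottom-up: net[k] = max over allowed piece i of (p[i] + net[k−i]) − 3 per cut.
net[1] = 2
net[2] = 4
net[3] = 5
net[4] = 10
net[5] = 14
net[6] = 13  (first piece 1, then net[5]=14)
net[7] = 16
net[8] = 23
net[9] = 29
net[10] = 28  (first piece 1, then net[9]=29)
net[11] = 32
net[12] = 32
Best is to make no cuts and sell whole for $32.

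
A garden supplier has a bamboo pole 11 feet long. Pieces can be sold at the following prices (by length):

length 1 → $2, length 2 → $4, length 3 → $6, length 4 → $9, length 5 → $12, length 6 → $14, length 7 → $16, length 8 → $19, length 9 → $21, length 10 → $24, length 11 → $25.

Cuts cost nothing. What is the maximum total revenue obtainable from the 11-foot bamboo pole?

26

Let R[k] be the best obtainable value from length k. For each k, try every first piece i and keep the best of price[i] + R[k−i].
R[1] = 2
R[2] = max(2+2, 4+0) = 4
R[3] = max(2+4, 4+2, 6+0) = 6
R[4] = max(2+6, 4+4, 6+2, 9+0) = 9
R[5] = max(2+9, 4+6, 6+4, 9+2, 12+0) = 12
R[6] = max(2+12, 4+9, 6+6, 9+4, 12+2, 14+0) = 14
R[7] = max(2+14, 4+12, 6+9, …, 14+2, 16+0) = 16
R[8] = max(2+16, 4+14, 6+12, …, 16+2, 19+0) = 19
R[9] = max(2+19, 4+16, 6+14, …, 19+2, 21+0) = 21
R[10] = max(2+21, 4+19, 6+16, …, 21+2, 24+0) = 24
R[11] = max(2+24, 4+21, 6+19, …, 24+2, 25+0) = 26
One optimal cutting: 5 + 5 + 1 → $12 + $12 + $2 = $26.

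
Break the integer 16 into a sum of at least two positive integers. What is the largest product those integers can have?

324

Let prod[k] be the best product for length k (with at least one cut). For each first piece i, the rest contributes max(k−i, prod[k−i]).
Small cases: prod[2]=1, prod[3]=2, prod[4]=4, prod[5]=6, prod[6]=9, prod[7]=12, prod[8]=18, prod[9]=27, prod[10]=36.
prod[11] = max(1*36, 2*27, 3*18, …, 9*2, 10*1) = 54
prod[12] = max(1*54, 2*36, 3*27, …, 10*2, 11*1) = 81
prod[13] = max(1*81, 2*54, 3*36, …, 11*2, 12*1) = 108
prod[14] = max(1*108, 2*81, 3*54, …, 12*2, 13*1) = 162
prod[15] = max(1*162, 2*108, 3*81, …, 13*2, 14*1) = 243
prod[16] = max(1*243, 2*162, 3*108, …, 14*2, 15*1) = 324
One optimal split: 3 + 3 + 3 + 3 + 2 + 2; product 3*3*3*3*2*2 = 324.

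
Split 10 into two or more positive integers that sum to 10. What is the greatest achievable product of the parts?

36

Define g[k] = max over 1≤i<k of i · max(k−i, g[k−i]); the inner max lets the remainder stay uncut if that's better.
g[2] = 1*max(1,0) = 1*1 = 1
g[3] = 1*max(2,1) = 1*2 = 2
g[4] = 2*max(2,1) = 2*2 = 4
g[5] = 2*max(3,2) = 2*3 = 6
g[6] = 3*max(3,2) = 3*3 = 9
g[7] = 2*max(5,6) = 2*6 = 12
g[8] = 2*max(6,9) = 2*9 = 18
g[9] = 3*max(6,9) = 3*9 = 27
g[10] = 2*max(8,18) = 2*18 = 36
One optimal split: 3 + 3 + 2 + 2; product 3*3*2*2 = 36.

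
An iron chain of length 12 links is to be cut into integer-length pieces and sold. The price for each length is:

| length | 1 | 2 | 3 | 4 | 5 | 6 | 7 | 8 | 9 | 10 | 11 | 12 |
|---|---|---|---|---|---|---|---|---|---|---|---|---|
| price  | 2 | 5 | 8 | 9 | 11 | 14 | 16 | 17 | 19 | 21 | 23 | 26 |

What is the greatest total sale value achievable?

32

Build best[k] bottom-up: best[k] = max over allowed piece i of (p[i] + best[k−i]).
best[1] = 2
best[2] = max(2+2, 5+0) = 5
best[3] = max(2+5, 5+2, 8+0) = 8
best[4] = max(2+8, 5+5, 8+2, 9+0) = 10
best[5] = max(2+10, 5+8, 8+5, 9+2, 11+0) = 13
best[6] = max(2+13, 5+10, 8+8, 9+5, 11+2, 14+0) = 16
best[7] = max(2+16, 5+13, 8+10, …, 14+2, 16+0) = 18
best[8] = max(2+18, 5+16, 8+13, …, 16+2, 17+0) = 21
best[9] = max(2+21, 5+18, 8+16, …, 17+2, 19+0) = 24
best[10] = max(2+24, 5+21, 8+18, …, 19+2, 21+0) = 26
best[11] = max(2+26, 5+24, 8+21, …, 21+2, 23+0) = 29
best[12] = max(2+29, 5+26, 8+24, …, 23+2, 26+0) = 32
One optimal cutting: 3 + 3 + 3 + 3 → $8 + $8 + $8 + $8 = $32.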